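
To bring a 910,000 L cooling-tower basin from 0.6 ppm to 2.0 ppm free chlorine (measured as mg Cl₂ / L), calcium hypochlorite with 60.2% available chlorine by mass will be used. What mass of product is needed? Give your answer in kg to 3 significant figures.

Chlorine deficit: 2.0 − 0.6 = 1.4 ppm = 1.4 mg/L as Cl₂.
Cl₂ equivalent needed: 1.4 mg/L × 910,000 L = 1,274,000 mg = 1274 g.
Product at 60.2% available chlorine: 1274 / 0.602 = 2116 g.

2.12 kg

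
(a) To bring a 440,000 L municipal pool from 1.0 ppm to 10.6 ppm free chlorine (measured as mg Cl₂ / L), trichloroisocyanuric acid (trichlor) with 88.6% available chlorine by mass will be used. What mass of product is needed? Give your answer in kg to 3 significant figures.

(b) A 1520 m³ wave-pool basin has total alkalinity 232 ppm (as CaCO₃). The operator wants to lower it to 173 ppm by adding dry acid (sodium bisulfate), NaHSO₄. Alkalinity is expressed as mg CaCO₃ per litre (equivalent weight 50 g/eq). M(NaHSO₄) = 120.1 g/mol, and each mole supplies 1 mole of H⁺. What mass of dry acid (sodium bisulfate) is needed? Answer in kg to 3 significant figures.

(a) Chlorine deficit: 10.6 − 1.0 = 9.6 ppm = 9.6 mg/L as Cl₂.
(a) Cl₂ equivalent needed: 9.6 mg/L × 440,000 L = 4,224,000 mg = 4224 g.
(a) Product at 88.6% available chlorine: 4224 / 0.886 = 4767 g.

(b) Volume: 1520 m³ = 1,520,000 L.
(b) Alkalinity to neutralize: (232 − 173) = 59 mg/L as CaCO₃ × 1,520,000 L = 89,680 g as CaCO₃.
(b) Equivalents of H⁺ required: 89,680 ÷ 50 g/eq = 1794 eq = 1794 mol NaHSO₄.
(b) Mass of NaHSO₄: 1794 × 120.1 = 215,400 g.

(a) 4.77 kg; (b) 215 kg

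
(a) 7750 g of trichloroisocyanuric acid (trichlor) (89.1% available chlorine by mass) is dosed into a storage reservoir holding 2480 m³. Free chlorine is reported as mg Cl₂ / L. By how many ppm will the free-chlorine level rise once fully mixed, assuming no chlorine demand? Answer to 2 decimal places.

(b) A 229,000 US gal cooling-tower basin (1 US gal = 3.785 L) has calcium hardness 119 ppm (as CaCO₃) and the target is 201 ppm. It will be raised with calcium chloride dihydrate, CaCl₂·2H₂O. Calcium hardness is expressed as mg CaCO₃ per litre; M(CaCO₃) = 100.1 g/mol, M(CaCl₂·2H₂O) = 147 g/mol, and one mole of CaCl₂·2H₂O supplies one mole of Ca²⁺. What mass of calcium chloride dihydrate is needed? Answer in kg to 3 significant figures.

(a) 2.78 ppm; (b) 104 kg

(a) Volume: 2480 m³ = 2,480,000 L.
(a) Available chlorine delivered: 7750 g × 0.891 = 6905 g as Cl₂.
(a) Concentration rise: 6905 g / 2,480,000 L = 2.784 mg/L = 2.78 ppm.

(b) Volume: 229,000 US gal × 3.785 L/gal = 866,765 L.
(b) Hardness to add: (201 − 119) = 82 mg/L as CaCO₃ × 866,765 L = 71,070 g as CaCO₃.
(b) Moles of Ca²⁺ (1 mol Ca²⁺ ≡ 1 mol CaCO₃): 71,070 / 100.1 g/mol = 710 mol.
(b) Mass of CaCl₂·2H₂O: 710 × 147 = 104,400 g.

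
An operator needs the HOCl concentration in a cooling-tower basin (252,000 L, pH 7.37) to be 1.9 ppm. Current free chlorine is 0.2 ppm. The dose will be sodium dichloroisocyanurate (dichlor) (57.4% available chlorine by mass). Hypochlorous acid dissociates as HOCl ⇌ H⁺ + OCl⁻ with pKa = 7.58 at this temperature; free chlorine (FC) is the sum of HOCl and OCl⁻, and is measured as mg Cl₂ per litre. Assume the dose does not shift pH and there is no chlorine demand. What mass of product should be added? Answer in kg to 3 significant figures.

1.26 kg

[OCl⁻]/[HOCl] = 10^(pH − pKa) = 10^(7.37 − 7.58) = 0.6166; fraction as HOCl = 1/(1 + 0.6166) = 0.6186.
Free chlorine required for 1.9 ppm HOCl: 1.9 / 0.6186 = 3.072 ppm.
FC to add: 3.072 − 0.2 = 2.872 mg/L as Cl₂.
Cl₂ equivalent: 2.872 mg/L × 252,000 L = 723.6 g.
Product at 57.4% available Cl: 723.6 / 0.574 = 1261 g.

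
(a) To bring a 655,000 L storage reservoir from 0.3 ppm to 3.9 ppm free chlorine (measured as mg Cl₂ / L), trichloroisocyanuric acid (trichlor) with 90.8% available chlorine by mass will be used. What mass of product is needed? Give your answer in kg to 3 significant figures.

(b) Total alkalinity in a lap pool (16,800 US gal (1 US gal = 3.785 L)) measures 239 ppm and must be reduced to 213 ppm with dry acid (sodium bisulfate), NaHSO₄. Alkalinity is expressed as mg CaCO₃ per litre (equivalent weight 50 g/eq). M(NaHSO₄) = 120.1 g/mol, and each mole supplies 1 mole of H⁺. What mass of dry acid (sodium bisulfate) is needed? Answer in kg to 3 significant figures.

(a) Chlorine deficit: 3.9 − 0.3 = 3.6 ppm = 3.6 mg/L as Cl₂.
(a) Cl₂ equivalent needed: 3.6 mg/L × 655,000 L = 2,358,000 mg = 2358 g.
(a) Product at 90.8% available chlorine: 2358 / 0.908 = 2597 g.

(b) Volume: 16,800 US gal × 3.785 L/gal = 63,588 L.
(b) Alkalinity to neutralize: (239 − 213) = 26 mg/L as CaCO₃ × 63,588 L = 1653 g as CaCO₃.
(b) Equivalents of H⁺ required: 1653 ÷ 50 g/eq = 33.07 eq = 33.07 mol NaHSO₄.
(b) Mass of NaHSO₄: 33.07 × 120.1 = 3971 g.

(a) 2.60 kg; (b) 3.97 kg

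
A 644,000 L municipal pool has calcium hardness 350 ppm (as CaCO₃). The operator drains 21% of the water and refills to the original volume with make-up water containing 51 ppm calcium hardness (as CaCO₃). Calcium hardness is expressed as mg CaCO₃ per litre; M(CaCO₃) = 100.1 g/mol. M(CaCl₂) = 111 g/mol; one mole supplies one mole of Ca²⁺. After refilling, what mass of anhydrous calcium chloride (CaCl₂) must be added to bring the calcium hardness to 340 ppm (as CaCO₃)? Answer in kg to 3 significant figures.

After draining 21% and refilling: 350 × 0.79 + 51 × 0.21 = 287.21 ppm.
Deficit to target: 340 − 287.21 = 52.79 mg/L.
As CaCO₃: 52.79 mg/L × 644,000 L = 34,000 g; ÷ 100.1 = 339.6 mol Ca²⁺.
Mass: 339.6 × 111 = 37,700 g.

37.7 kg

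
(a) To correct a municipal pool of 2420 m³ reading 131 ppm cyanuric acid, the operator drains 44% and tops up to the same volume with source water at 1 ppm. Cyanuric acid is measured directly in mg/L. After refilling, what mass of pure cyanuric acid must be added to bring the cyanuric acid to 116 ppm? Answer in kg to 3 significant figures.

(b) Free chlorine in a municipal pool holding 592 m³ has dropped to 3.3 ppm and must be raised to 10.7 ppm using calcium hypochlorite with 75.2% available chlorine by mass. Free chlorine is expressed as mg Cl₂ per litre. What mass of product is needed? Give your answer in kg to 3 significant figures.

(a) Volume: 2420 m³ = 2,420,000 L.
(a) After draining 44% and refilling: 131 × 0.56 + 1 × 0.44 = 73.8 ppm.
(a) Deficit to target: 116 − 73.8 = 42.2 mg/L.
(a) Mass: 42.2 mg/L × 2,420,000 L = 102,100 g cyanuric acid.

(b) Volume: 592 m³ = 592,000 L.
(b) Chlorine deficit: 10.7 − 3.3 = 7.4 ppm = 7.4 mg/L as Cl₂.
(b) Cl₂ equivalent needed: 7.4 mg/L × 592,000 L = 4,381,000 mg = 4381 g.
(b) Product at 75.2% available chlorine: 4381 / 0.752 = 5826 g.

(a) 102 kg; (b) 5.83 kg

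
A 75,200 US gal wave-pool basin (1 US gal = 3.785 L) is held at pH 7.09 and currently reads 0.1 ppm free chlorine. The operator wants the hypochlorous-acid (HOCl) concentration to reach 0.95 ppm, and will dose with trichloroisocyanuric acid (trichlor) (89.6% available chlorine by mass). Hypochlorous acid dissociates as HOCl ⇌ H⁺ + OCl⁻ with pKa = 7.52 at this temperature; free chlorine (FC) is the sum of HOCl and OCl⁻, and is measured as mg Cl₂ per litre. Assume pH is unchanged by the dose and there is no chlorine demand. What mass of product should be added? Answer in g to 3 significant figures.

382 g

Volume: 75,200 US gal × 3.785 L/gal = 284,632 L.
[OCl⁻]/[HOCl] = 10^(pH − pKa) = 10^(7.09 − 7.52) = 0.3715; fraction as HOCl = 1/(1 + 0.3715) = 0.7291.
Free chlorine required for 0.95 ppm HOCl: 0.95 / 0.7291 = 1.303 ppm.
FC to add: 1.303 − 0.1 = 1.203 mg/L as Cl₂.
Cl₂ equivalent: 1.203 mg/L × 284,632 L = 342.4 g.
Product at 89.6% available Cl: 342.4 / 0.896 = 382.1 g.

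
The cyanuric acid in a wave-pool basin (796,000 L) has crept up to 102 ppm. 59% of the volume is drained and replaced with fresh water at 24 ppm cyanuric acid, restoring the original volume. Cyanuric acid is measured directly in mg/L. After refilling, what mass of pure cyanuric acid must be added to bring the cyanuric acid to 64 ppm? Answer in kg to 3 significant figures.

6.38 kg

After draining 59% and refilling: 102 × 0.41 + 24 × 0.59 = 55.98 ppm.
Deficit to target: 64 − 55.98 = 8.02 mg/L.
Mass: 8.02 mg/L × 796,000 L = 6384 g cyanuric acid.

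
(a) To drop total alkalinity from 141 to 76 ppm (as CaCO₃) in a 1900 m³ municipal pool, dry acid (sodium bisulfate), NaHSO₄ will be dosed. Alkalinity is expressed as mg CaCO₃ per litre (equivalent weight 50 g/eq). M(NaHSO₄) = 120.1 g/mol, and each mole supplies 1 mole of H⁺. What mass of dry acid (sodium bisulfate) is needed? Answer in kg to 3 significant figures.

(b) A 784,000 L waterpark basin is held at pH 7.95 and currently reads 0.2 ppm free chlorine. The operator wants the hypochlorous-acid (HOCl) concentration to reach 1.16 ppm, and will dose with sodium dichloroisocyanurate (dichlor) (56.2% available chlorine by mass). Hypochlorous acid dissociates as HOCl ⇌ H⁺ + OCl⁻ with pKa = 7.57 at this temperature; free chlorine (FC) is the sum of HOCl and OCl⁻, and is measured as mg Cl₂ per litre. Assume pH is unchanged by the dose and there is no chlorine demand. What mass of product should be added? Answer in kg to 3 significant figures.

(a) 297 kg; (b) 5.22 kg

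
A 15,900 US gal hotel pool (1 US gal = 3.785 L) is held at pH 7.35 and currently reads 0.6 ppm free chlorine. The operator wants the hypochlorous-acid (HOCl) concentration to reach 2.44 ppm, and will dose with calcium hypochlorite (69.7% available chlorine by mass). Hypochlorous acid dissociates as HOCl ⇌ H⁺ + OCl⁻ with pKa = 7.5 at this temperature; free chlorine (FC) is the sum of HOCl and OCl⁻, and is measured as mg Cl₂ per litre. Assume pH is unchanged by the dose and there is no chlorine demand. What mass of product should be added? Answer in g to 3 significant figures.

308 g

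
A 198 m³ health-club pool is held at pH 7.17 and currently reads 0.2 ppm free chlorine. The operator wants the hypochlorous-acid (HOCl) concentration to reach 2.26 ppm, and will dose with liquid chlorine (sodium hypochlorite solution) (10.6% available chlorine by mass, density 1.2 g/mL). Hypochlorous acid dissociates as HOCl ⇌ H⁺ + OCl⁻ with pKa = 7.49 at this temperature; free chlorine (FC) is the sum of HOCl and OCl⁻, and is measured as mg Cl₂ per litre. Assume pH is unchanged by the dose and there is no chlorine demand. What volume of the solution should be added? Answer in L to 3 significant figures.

4.89 L

Volume: 198 m³ = 198,000 L.
[OCl⁻]/[HOCl] = 10^(pH − pKa) = 10^(7.17 − 7.49) = 0.4786; fraction as HOCl = 1/(1 + 0.4786) = 0.6763.
Free chlorine required for 2.26 ppm HOCl: 2.26 / 0.6763 = 3.342 ppm.
FC to add: 3.342 − 0.2 = 3.142 mg/L as Cl₂.
Cl₂ equivalent: 3.142 mg/L × 198,000 L = 622.1 g.
Product at 10.6% available Cl: 622.1 / 0.106 = 5868 g.
Volume: 5868 g ÷ 1.2 g/mL = 4890 mL.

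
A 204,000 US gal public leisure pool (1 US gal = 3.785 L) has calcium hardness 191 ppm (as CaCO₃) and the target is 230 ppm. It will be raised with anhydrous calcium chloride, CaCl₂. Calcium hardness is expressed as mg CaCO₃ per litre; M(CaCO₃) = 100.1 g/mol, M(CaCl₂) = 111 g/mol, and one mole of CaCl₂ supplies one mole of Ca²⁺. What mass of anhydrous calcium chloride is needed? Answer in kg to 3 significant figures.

33.4 kg

Volume: 204,000 US gal × 3.785 L/gal = 772,140 L.
Hardness to add: (230 − 191) = 39 mg/L as CaCO₃ × 772,140 L = 30,110 g as CaCO₃.
Moles of Ca²⁺ (1 mol Ca²⁺ ≡ 1 mol CaCO₃): 30,110 / 100.1 g/mol = 300.8 mol.
Mass of CaCl₂: 300.8 × 111 = 33,390 g.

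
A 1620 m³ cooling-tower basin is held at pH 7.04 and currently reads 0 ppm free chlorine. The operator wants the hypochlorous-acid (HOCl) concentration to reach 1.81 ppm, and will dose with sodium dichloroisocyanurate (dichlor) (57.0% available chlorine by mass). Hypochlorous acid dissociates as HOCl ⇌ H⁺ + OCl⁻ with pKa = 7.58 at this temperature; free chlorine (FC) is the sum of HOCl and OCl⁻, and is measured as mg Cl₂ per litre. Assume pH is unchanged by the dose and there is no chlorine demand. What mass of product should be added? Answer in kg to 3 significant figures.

Volume: 1620 m³ = 1,620,000 L.
[OCl⁻]/[HOCl] = 10^(pH − pKa) = 10^(7.04 − 7.58) = 0.2884; fraction as HOCl = 1/(1 + 0.2884) = 0.7762.
Free chlorine required for 1.81 ppm HOCl: 1.81 / 0.7762 = 2.332 ppm.
FC to add: 2.332 − 0 = 2.332 mg/L as Cl₂.
Cl₂ equivalent: 2.332 mg/L × 1,620,000 L = 3778 g.
Product at 57.0% available Cl: 3778 / 0.57 = 6628 g.

6.63 kg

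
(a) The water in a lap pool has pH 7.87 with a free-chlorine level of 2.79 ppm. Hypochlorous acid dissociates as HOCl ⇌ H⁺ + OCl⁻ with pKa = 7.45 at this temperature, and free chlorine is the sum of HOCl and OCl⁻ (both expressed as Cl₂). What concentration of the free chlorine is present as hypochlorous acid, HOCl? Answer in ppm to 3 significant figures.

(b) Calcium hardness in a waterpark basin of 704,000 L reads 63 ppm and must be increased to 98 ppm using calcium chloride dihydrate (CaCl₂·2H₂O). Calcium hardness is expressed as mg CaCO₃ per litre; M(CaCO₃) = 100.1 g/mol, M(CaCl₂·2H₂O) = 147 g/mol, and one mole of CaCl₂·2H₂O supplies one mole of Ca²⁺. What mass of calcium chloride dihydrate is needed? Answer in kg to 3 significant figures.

(a) 0.769 ppm; (b) 36.2 kg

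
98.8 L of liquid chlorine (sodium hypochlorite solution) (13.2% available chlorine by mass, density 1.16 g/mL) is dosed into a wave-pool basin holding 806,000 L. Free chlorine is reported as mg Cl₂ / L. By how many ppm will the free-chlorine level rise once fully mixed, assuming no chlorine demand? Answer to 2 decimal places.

Mass of solution: 98.8 L × 1000 mL/L × 1.16 g/mL = 114,600 g.
Available chlorine delivered: 114,600 g × 0.132 = 15,130 g as Cl₂.
Concentration rise: 15,130 g / 806,000 L = 18.77 mg/L = 18.77 ppm.

18.77 ppm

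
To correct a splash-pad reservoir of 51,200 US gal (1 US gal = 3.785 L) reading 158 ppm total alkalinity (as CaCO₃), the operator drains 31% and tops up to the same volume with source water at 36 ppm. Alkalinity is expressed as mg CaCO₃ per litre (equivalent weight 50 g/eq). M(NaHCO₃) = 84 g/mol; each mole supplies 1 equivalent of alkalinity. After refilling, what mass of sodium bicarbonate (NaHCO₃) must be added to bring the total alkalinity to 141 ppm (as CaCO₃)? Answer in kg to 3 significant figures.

6.78 kg

Volume: 51,200 US gal × 3.785 L/gal = 193,792 L.
After draining 31% and refilling: 158 × 0.69 + 36 × 0.31 = 120.18 ppm.
Deficit to target: 141 − 120.18 = 20.82 mg/L.
As CaCO₃: 20.82 mg/L × 193,792 L = 4035 g; ÷ 50 g/eq ÷ 1 = 80.69 mol NaHCO₃.
Mass: 80.69 × 84 = 6778 g.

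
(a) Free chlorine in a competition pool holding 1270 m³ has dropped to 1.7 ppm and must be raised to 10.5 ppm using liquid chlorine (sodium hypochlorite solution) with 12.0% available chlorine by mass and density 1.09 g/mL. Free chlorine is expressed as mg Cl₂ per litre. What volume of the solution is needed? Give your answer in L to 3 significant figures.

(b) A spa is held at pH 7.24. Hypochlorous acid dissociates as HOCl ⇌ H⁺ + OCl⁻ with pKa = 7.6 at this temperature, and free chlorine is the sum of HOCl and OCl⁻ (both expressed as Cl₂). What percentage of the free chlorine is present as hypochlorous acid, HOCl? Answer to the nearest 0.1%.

(a) 85.4 L; (b) 69.6%

(a) Volume: 1270 m³ = 1,270,000 L.
(a) Chlorine deficit: 10.5 − 1.7 = 8.8 ppm = 8.8 mg/L as Cl₂.
(a) Cl₂ equivalent needed: 8.8 mg/L × 1,270,000 L = 11,180,000 mg = 11,180 g.
(a) Product at 12.0% available chlorine: 11,180 / 0.12 = 93,130 g.
(a) Volume at density 1.09 g/mL: 93,130 g ÷ 1.09 g/mL = 85,440 mL.

(b) [OCl⁻]/[HOCl] = 10^(pH − pKa) = 10^(7.24 − 7.6) = 10^-0.36 = 0.4365.
(b) Fraction as HOCl = 1 / (1 + 0.4365) = 0.6961.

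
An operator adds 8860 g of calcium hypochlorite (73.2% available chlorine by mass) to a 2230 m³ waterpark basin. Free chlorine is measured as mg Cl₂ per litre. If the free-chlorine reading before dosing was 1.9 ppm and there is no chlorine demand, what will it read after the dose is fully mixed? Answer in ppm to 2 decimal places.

Volume: 2230 m³ = 2,230,000 L.
Available chlorine delivered: 8860 g × 0.732 = 6486 g as Cl₂.
Concentration rise: 6486 g / 2,230,000 L = 2.908 mg/L = 2.91 ppm.
Final FC: 1.9 + 2.91 = 4.81 ppm.

4.81 ppm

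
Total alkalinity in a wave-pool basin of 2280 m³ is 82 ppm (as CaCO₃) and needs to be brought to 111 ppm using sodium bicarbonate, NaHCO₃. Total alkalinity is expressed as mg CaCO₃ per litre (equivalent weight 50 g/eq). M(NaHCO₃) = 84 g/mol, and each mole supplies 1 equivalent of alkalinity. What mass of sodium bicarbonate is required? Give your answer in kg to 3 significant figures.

111 kg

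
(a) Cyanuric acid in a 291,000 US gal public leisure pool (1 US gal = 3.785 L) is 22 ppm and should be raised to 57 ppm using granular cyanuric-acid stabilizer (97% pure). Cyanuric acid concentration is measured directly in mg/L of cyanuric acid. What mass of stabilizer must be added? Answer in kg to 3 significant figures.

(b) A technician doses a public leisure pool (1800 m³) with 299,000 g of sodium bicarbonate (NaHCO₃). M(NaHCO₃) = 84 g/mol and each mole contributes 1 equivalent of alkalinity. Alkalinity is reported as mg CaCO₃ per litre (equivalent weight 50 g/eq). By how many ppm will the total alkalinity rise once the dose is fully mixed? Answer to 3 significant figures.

(a) Volume: 291,000 US gal × 3.785 L/gal = 1,101,435 L.
(a) CYA to add: (57 − 22) = 35 mg/L × 1,101,435 L = 38,550 g cyanuric acid.
(a) At 97% purity: 38,550 / 0.97 = 39,740 g product.

(b) Volume: 1800 m³ = 1,800,000 L.
(b) Moles of NaHCO₃: 299,000 g ÷ 84 g/mol = 3560 mol → 3560 eq of alkalinity.
(b) As CaCO₃: 3560 eq × 50 g/eq = 178,000 g.
(b) Rise: 178,000 g / 1,800,000 L × 1000 = 98.88 mg/L.

(a) 39.7 kg; (b) 98.9 ppm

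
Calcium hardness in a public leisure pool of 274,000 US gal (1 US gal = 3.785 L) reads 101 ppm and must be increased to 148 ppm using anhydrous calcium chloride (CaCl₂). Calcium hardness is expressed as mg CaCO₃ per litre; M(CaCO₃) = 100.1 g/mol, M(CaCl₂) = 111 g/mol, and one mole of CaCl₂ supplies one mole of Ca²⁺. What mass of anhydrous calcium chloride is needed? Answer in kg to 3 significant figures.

54.1 kg

Volume: 274,000 US gal × 3.785 L/gal = 1,037,090 L.
Hardness to add: (148 − 101) = 47 mg/L as CaCO₃ × 1,037,090 L = 48,740 g as CaCO₃.
Moles of Ca²⁺ (1 mol Ca²⁺ ≡ 1 mol CaCO₃): 48,740 / 100.1 g/mol = 486.9 mol.
Mass of CaCl₂: 486.9 × 111 = 54,050 g.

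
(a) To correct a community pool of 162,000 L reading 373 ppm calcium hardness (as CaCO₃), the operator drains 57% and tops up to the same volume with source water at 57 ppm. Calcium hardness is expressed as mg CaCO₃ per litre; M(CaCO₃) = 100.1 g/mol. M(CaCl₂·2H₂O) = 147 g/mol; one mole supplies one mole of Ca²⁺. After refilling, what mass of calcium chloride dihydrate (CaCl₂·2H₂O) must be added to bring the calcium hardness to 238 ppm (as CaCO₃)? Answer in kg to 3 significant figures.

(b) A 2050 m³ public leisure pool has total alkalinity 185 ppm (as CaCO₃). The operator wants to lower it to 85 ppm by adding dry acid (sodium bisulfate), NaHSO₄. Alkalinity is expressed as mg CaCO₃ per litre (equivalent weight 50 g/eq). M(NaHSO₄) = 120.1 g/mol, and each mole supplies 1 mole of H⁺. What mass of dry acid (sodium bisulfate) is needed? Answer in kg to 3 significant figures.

(a) 10.7 kg; (b) 492 kg

(a) After draining 57% and refilling: 373 × 0.43 + 57 × 0.57 = 192.88 ppm.
(a) Deficit to target: 238 − 192.88 = 45.12 mg/L.
(a) As CaCO₃: 45.12 mg/L × 162,000 L = 7309 g; ÷ 100.1 = 73.02 mol Ca²⁺.
(a) Mass: 73.02 × 147 = 10,730 g.

(b) Volume: 2050 m³ = 2,050,000 L.
(b) Alkalinity to neutralize: (185 − 85) = 100 mg/L as CaCO₃ × 2,050,000 L = 205,000 g as CaCO₃.
(b) Equivalents of H⁺ required: 205,000 ÷ 50 g/eq = 4100 eq = 4100 mol NaHSO₄.
(b) Mass of NaHSO₄: 4100 × 120.1 = 492,400 g.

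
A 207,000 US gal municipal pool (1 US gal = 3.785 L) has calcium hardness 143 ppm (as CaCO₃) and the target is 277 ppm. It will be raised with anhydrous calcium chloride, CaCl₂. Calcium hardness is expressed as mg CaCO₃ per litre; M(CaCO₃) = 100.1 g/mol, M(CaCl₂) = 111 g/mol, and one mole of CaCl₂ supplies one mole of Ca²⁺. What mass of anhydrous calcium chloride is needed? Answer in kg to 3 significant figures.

Volume: 207,000 US gal × 3.785 L/gal = 783,495 L.
Hardness to add: (277 − 143) = 134 mg/L as CaCO₃ × 783,495 L = 105,000 g as CaCO₃.
Moles of Ca²⁺ (1 mol Ca²⁺ ≡ 1 mol CaCO₃): 105,000 / 100.1 g/mol = 1049 mol.
Mass of CaCl₂: 1049 × 111 = 116,400 g.

116 kg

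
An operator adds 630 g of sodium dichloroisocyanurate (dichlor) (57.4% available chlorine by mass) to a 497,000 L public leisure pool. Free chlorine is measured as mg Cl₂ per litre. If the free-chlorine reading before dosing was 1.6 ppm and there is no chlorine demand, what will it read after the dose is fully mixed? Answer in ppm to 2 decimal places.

2.33 ppm

Available chlorine delivered: 630 g × 0.574 = 361.6 g as Cl₂.
Concentration rise: 361.6 g / 497,000 L = 0.7276 mg/L = 0.73 ppm.
Final FC: 1.6 + 0.73 = 2.33 ppm.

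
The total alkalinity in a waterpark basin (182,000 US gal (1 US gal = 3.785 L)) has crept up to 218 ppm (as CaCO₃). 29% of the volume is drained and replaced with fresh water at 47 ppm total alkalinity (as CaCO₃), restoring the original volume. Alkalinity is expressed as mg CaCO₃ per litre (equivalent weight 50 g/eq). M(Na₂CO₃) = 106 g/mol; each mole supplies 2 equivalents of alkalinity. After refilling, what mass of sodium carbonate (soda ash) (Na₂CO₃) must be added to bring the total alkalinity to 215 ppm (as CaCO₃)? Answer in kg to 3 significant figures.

Volume: 182,000 US gal × 3.785 L/gal = 688,870 L.
After draining 29% and refilling: 218 × 0.71 + 47 × 0.29 = 168.41 ppm.
Deficit to target: 215 − 168.41 = 46.59 mg/L.
As CaCO₃: 46.59 mg/L × 688,870 L = 32,090 g; ÷ 50 g/eq ÷ 2 = 320.9 mol Na₂CO₃.
Mass: 320.9 × 106 = 34,020 g.

34.0 kg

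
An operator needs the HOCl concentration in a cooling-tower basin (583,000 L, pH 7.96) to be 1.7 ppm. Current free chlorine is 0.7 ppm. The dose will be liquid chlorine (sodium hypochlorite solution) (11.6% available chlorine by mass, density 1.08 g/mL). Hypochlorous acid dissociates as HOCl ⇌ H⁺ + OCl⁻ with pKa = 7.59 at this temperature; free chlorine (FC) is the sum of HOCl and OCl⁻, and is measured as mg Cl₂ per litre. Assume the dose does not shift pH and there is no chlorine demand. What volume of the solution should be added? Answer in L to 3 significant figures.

23.2 L

[OCl⁻]/[HOCl] = 10^(pH − pKa) = 10^(7.96 − 7.59) = 2.344; fraction as HOCl = 1/(1 + 2.344) = 0.299.
Free chlorine required for 1.7 ppm HOCl: 1.7 / 0.299 = 5.685 ppm.
FC to add: 5.685 − 0.7 = 4.985 mg/L as Cl₂.
Cl₂ equivalent: 4.985 mg/L × 583,000 L = 2906 g.
Product at 11.6% available Cl: 2906 / 0.116 = 25,050 g.
Volume: 25,050 g ÷ 1.08 g/mL = 23,200 mL.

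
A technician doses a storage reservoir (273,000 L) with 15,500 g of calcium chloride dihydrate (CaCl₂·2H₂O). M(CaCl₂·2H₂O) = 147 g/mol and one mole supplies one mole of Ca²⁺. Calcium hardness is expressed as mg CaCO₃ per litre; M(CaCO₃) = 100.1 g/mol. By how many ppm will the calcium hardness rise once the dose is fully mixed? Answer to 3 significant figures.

Moles of Ca²⁺: 15,500 g ÷ 147 g/mol = 105.4 mol.
As CaCO₃: 105.4 mol × 100.1 g/mol = 10,550 g.
Rise: 10,550 g / 273,000 L × 1000 = 38.66 mg/L.

38.7 ppm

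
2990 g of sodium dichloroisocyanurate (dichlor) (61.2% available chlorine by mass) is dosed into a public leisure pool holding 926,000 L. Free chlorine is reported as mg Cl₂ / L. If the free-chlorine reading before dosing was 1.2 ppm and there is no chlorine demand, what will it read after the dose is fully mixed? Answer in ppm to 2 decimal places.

Available chlorine delivered: 2990 g × 0.612 = 1830 g as Cl₂.
Concentration rise: 1830 g / 926,000 L = 1.976 mg/L = 1.98 ppm.
Final FC: 1.2 + 1.98 = 3.18 ppm.

3.18 ppm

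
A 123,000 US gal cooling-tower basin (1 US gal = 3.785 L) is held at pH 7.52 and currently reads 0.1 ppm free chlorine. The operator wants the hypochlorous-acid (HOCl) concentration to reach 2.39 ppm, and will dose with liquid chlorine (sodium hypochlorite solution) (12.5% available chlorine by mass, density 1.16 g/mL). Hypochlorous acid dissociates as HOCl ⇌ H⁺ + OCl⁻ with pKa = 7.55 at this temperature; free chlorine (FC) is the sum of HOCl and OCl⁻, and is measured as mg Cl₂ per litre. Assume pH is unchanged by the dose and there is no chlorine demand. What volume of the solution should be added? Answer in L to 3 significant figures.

Volume: 123,000 US gal × 3.785 L/gal = 465,555 L.
[OCl⁻]/[HOCl] = 10^(pH − pKa) = 10^(7.52 − 7.55) = 0.9333; fraction as HOCl = 1/(1 + 0.9333) = 0.5173.
Free chlorine required for 2.39 ppm HOCl: 2.39 / 0.5173 = 4.62 ppm.
FC to add: 4.62 − 0.1 = 4.52 mg/L as Cl₂.
Cl₂ equivalent: 4.52 mg/L × 465,555 L = 2105 g.
Product at 12.5% available Cl: 2105 / 0.125 = 16,840 g.
Volume: 16,840 g ÷ 1.16 g/mL = 14,510 mL.

14.5 L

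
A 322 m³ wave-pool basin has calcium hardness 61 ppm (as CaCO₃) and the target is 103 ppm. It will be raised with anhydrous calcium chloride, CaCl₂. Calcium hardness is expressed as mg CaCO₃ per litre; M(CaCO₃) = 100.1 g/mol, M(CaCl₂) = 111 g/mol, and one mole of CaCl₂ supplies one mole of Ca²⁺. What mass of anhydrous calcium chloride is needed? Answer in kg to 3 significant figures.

15.0 kg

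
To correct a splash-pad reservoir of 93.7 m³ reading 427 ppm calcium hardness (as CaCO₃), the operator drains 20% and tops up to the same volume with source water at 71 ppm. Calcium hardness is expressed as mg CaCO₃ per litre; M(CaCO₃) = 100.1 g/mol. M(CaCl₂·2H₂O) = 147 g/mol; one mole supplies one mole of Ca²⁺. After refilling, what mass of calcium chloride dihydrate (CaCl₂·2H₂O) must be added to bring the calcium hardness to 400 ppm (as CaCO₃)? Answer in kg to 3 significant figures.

Volume: 93.7 m³ = 93,700 L.
After draining 20% and refilling: 427 × 0.80 + 71 × 0.20 = 355.8 ppm.
Deficit to target: 400 − 355.8 = 44.2 mg/L.
As CaCO₃: 44.2 mg/L × 93,700 L = 4142 g; ÷ 100.1 = 41.37 mol Ca²⁺.
Mass: 41.37 × 147 = 6082 g.

6.08 kg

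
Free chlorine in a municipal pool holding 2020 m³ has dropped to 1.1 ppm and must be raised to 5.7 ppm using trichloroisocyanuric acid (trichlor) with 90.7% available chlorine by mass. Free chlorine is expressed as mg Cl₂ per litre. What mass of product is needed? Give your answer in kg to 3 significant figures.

Volume: 2020 m³ = 2,020,000 L.
Chlorine deficit: 5.7 − 1.1 = 4.6 ppm = 4.6 mg/L as Cl₂.
Cl₂ equivalent needed: 4.6 mg/L × 2,020,000 L = 9,292,000 mg = 9292 g.
Product at 90.7% available chlorine: 9292 / 0.907 = 10,240 g.

10.2 kg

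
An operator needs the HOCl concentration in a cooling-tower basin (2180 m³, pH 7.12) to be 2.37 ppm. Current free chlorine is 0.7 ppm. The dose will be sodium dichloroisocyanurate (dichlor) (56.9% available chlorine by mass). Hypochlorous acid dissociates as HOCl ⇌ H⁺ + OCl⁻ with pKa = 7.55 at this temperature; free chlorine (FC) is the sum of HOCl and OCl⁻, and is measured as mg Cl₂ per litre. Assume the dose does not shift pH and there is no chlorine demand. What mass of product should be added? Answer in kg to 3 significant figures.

9.77 kg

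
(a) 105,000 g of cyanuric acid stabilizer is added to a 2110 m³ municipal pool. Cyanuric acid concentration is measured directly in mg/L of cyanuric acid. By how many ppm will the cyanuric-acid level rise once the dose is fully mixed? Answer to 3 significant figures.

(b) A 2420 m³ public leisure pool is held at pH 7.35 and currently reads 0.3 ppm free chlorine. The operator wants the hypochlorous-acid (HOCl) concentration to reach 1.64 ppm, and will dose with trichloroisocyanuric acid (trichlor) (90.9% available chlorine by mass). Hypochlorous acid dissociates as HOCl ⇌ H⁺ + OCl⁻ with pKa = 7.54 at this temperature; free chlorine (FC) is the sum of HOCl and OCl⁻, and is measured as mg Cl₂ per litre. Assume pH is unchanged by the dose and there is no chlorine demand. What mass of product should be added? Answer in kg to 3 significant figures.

(a) 49.8 ppm; (b) 6.39 kg

(a) Volume: 2110 m³ = 2,110,000 L.
(a) Rise: 105,000 g / 2,110,000 L × 1000 = 49.76 mg/L.

(b) Volume: 2420 m³ = 2,420,000 L.
(b) [OCl⁻]/[HOCl] = 10^(pH − pKa) = 10^(7.35 − 7.54) = 0.6457; fraction as HOCl = 1/(1 + 0.6457) = 0.6077.
(b) Free chlorine required for 1.64 ppm HOCl: 1.64 / 0.6077 = 2.699 ppm.
(b) FC to add: 2.699 − 0.3 = 2.399 mg/L as Cl₂.
(b) Cl₂ equivalent: 2.399 mg/L × 2,420,000 L = 5805 g.
(b) Product at 90.9% available Cl: 5805 / 0.909 = 6386 g.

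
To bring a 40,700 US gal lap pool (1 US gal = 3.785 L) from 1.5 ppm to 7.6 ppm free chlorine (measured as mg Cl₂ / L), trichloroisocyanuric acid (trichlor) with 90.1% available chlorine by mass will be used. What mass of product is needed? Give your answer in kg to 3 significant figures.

1.04 kg

Volume: 40,700 US gal × 3.785 L/gal = 154,050 L.
Chlorine deficit: 7.6 − 1.5 = 6.1 ppm = 6.1 mg/L as Cl₂.
Cl₂ equivalent needed: 6.1 mg/L × 154,050 L = 939,700 mg = 939.7 g.
Product at 90.1% available chlorine: 939.7 / 0.901 = 1043 g.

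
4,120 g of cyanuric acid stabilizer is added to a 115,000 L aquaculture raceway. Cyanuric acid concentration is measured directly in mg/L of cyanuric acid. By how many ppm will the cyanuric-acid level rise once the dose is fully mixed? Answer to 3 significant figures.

35.8 ppm

Rise: 4,120 g / 115,000 L × 1000 = 35.83 mg/L.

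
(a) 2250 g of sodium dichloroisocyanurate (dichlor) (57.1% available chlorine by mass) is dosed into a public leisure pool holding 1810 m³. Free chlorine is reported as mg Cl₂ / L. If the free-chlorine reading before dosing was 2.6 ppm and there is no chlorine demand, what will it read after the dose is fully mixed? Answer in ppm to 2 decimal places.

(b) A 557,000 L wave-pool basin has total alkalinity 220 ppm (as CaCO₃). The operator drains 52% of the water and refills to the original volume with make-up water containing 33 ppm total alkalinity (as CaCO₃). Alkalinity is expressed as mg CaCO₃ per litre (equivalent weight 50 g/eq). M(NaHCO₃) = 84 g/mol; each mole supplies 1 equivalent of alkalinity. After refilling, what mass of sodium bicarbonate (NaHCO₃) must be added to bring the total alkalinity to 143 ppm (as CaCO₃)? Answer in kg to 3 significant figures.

(a) 3.31 ppm; (b) 18.9 kg

(a) Volume: 1810 m³ = 1,810,000 L.
(a) Available chlorine delivered: 2250 g × 0.571 = 1285 g as Cl₂.
(a) Concentration rise: 1285 g / 1,810,000 L = 0.7098 mg/L = 0.71 ppm.
(a) Final FC: 2.6 + 0.71 = 3.31 ppm.

(b) After draining 52% and refilling: 220 × 0.48 + 33 × 0.52 = 122.76 ppm.
(b) Deficit to target: 143 − 122.76 = 20.24 mg/L.
(b) As CaCO₃: 20.24 mg/L × 557,000 L = 11,270 g; ÷ 50 g/eq ÷ 1 = 225.5 mol NaHCO₃.
(b) Mass: 225.5 × 84 = 18,940 g.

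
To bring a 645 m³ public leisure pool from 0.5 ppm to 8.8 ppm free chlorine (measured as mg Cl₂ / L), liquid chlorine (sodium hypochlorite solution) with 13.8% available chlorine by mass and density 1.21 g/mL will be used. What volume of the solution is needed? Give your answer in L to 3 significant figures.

Volume: 645 m³ = 645,000 L.
Chlorine deficit: 8.8 − 0.5 = 8.3 ppm = 8.3 mg/L as Cl₂.
Cl₂ equivalent needed: 8.3 mg/L × 645,000 L = 5,354,000 mg = 5354 g.
Product at 13.8% available chlorine: 5354 / 0.138 = 38,790 g.
Volume at density 1.21 g/mL: 38,790 g ÷ 1.21 g/mL = 32,060 mL.

32.1 L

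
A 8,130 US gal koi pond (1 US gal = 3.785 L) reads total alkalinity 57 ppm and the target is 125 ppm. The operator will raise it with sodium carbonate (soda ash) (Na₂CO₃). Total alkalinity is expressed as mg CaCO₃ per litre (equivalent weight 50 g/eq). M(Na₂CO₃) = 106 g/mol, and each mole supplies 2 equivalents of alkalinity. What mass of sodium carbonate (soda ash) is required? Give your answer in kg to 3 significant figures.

2.22 kg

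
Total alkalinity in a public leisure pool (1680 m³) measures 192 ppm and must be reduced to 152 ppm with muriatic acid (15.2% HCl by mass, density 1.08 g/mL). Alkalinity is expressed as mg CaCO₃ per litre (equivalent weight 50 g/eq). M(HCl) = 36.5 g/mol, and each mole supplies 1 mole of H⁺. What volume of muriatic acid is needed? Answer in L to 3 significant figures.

Volume: 1680 m³ = 1,680,000 L.
Alkalinity to neutralize: (192 − 152) = 40 mg/L as CaCO₃ × 1,680,000 L = 67,200 g as CaCO₃.
Equivalents of H⁺ required: 67,200 ÷ 50 g/eq = 1344 eq = 1344 mol HCl.
Mass of HCl: 1344 × 36.5 = 49,060 g.
Mass of 15.2% solution: 49,060 / 0.152 = 322,700 g.
Volume: 322,700 g ÷ 1.08 g/mL = 298,800 mL.

299 L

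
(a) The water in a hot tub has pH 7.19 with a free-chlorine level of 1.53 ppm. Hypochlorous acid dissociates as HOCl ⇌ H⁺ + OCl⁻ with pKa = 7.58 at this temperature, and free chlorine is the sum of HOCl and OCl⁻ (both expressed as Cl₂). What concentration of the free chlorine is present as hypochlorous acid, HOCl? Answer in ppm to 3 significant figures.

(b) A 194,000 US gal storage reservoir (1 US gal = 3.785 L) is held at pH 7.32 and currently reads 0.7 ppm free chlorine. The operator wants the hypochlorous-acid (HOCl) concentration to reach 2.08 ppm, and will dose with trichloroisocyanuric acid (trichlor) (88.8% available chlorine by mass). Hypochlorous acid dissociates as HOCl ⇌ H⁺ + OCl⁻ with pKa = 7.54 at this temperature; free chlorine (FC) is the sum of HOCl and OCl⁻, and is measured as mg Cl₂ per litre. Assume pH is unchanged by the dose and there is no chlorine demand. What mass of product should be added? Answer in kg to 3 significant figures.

(a) [OCl⁻]/[HOCl] = 10^(pH − pKa) = 10^(7.19 − 7.58) = 10^-0.39 = 0.4074.
(a) Fraction as HOCl = 1 / (1 + 0.4074) = 0.7105.
(a) HOCl = 0.7105 × 1.53 ppm = 1.087 ppm.

(b) Volume: 194,000 US gal × 3.785 L/gal = 734,290 L.
(b) [OCl⁻]/[HOCl] = 10^(pH − pKa) = 10^(7.32 − 7.54) = 0.6026; fraction as HOCl = 1/(1 + 0.6026) = 0.624.
(b) Free chlorine required for 2.08 ppm HOCl: 2.08 / 0.624 = 3.333 ppm.
(b) FC to add: 3.333 − 0.7 = 2.633 mg/L as Cl₂.
(b) Cl₂ equivalent: 2.633 mg/L × 734,290 L = 1934 g.
(b) Product at 88.8% available Cl: 1934 / 0.888 = 2178 g.

(a) 1.09 ppm; (b) 2.18 kg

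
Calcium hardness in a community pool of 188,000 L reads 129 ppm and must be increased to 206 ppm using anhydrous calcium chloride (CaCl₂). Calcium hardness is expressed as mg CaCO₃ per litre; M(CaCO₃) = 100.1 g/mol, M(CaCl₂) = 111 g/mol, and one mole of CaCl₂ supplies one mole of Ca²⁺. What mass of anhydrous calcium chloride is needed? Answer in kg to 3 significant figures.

Hardness to add: (206 − 129) = 77 mg/L as CaCO₃ × 188,000 L = 14,480 g as CaCO₃.
Moles of Ca²⁺ (1 mol Ca²⁺ ≡ 1 mol CaCO₃): 14,480 / 100.1 g/mol = 144.6 mol.
Mass of CaCl₂: 144.6 × 111 = 16,050 g.

16.1 kg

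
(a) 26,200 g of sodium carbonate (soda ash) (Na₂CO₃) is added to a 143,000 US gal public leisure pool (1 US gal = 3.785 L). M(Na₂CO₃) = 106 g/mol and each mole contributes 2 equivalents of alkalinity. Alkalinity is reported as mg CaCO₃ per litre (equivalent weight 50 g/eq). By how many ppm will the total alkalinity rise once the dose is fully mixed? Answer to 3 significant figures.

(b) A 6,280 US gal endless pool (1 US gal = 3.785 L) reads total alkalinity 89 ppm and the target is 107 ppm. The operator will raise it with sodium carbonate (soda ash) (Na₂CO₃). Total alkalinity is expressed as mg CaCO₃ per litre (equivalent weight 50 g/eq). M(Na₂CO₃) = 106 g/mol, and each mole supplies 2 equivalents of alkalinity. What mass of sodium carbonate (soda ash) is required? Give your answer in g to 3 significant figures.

(a) 45.7 ppm; (b) 454 g

(a) Volume: 143,000 US gal × 3.785 L/gal = 541,255 L.
(a) Moles of Na₂CO₃: 26,200 g ÷ 106 g/mol = 247.2 mol → 494.3 eq of alkalinity.
(a) As CaCO₃: 494.3 eq × 50 g/eq = 24,720 g.
(a) Rise: 24,720 g / 541,255 L × 1000 = 45.67 mg/L.

(b) Volume: 6,280 US gal × 3.785 L/gal = 23,770 L.
(b) Alkalinity to add: (107 − 89) = 18 mg/L as CaCO₃ × 23,770 L = 427.9 g as CaCO₃.
(b) Equivalents: 427.9 g ÷ 50 g/eq = 8.557 eq.
(b) Each mole of Na₂CO₃ supplies 2 eq, so 8.557 / 2 = 4.279 mol.
(b) Mass: 4.279 mol × 106 g/mol = 453.5 g.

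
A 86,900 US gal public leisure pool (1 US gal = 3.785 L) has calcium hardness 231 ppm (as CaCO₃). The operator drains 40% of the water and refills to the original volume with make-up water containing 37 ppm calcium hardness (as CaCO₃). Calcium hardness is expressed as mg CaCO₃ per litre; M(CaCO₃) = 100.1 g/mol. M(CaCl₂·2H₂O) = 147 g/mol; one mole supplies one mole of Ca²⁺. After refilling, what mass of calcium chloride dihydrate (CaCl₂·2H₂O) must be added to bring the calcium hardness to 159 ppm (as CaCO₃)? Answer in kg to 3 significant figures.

Volume: 86,900 US gal × 3.785 L/gal = 328,916 L.
After draining 40% and refilling: 231 × 0.60 + 37 × 0.40 = 153.4 ppm.
Deficit to target: 159 − 153.4 = 5.6 mg/L.
As CaCO₃: 5.6 mg/L × 328,916 L = 1842 g; ÷ 100.1 = 18.4 mol Ca²⁺.
Mass: 18.4 × 147 = 2705 g.

2.70 kg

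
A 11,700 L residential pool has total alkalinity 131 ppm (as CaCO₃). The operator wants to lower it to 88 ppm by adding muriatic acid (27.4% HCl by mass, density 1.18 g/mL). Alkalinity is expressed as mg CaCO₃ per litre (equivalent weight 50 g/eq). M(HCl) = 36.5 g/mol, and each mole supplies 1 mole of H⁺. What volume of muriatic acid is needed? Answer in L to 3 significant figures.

1.14 L

Alkalinity to neutralize: (131 − 88) = 43 mg/L as CaCO₃ × 11,700 L = 503.1 g as CaCO₃.
Equivalents of H⁺ required: 503.1 ÷ 50 g/eq = 10.06 eq = 10.06 mol HCl.
Mass of HCl: 10.06 × 36.5 = 367.3 g.
Mass of 27.4% solution: 367.3 / 0.274 = 1340 g.
Volume: 1340 g ÷ 1.18 g/mL = 1136 mL.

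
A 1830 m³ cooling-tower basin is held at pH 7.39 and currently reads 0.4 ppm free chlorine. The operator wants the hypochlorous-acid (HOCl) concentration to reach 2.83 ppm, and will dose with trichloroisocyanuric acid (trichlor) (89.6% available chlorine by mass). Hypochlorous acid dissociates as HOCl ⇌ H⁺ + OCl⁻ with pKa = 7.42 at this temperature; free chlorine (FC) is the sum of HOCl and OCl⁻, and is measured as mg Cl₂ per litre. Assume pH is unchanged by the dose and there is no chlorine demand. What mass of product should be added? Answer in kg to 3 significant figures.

10.4 kg

Volume: 1830 m³ = 1,830,000 L.
[OCl⁻]/[HOCl] = 10^(pH − pKa) = 10^(7.39 − 7.42) = 0.9333; fraction as HOCl = 1/(1 + 0.9333) = 0.5173.
Free chlorine required for 2.83 ppm HOCl: 2.83 / 0.5173 = 5.471 ppm.
FC to add: 5.471 − 0.4 = 5.071 mg/L as Cl₂.
Cl₂ equivalent: 5.071 mg/L × 1,830,000 L = 9280 g.
Product at 89.6% available Cl: 9280 / 0.896 = 10,360 g.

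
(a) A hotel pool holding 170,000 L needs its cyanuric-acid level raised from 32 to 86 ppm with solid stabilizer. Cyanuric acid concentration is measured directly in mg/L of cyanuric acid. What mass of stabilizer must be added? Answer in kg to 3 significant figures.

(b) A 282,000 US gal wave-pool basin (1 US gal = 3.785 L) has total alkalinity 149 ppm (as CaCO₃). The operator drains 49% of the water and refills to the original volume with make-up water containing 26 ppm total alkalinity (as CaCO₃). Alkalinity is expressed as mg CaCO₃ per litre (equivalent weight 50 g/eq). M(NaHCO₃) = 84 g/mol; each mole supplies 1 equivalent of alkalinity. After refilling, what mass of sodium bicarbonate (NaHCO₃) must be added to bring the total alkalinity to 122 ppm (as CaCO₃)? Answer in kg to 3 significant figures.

(a) 9.18 kg; (b) 59.7 kg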